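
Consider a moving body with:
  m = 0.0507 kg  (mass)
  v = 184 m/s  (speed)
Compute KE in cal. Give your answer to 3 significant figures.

205 cal

Directly: KE = ½mv².
m = 0.0507 kg; v = 184 m/s.
KE = 858.2 J
858.2 J × (1 cal / 4.184 J) = 205.1 cal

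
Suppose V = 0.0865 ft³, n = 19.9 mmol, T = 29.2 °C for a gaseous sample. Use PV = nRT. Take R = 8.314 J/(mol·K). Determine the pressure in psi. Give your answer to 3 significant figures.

From the ideal-gas law: P = nRT/V.
V = 0.0865 ft³ = 0.002449 m³; n = 19.9 mmol = 0.01990 mol; T = 29.2 °C = 302.3 K; R = 8.314 J/(mol·K).
P = 20423 Pa  (the unit combination reduces to kg/(m·s²) = Pa)
20423 Pa × (1 psi / 6895 Pa) = 2.962 psi

2.96 psi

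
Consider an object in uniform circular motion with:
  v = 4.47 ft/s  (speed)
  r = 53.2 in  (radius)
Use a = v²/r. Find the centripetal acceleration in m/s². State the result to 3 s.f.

1.37 m/s²

a is given directly by: a = v²/r.
v = 4.47 ft/s = 1.362 m/s; r = 53.2 in = 1.351 m.
a = 1.374 m/s²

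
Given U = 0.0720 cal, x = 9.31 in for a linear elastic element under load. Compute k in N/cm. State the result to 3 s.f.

Rearranging U = ½k·x² for k: k = 2U/x².
U = 0.0720 cal = 0.3012 J; x = 9.31 in = 0.2365 m.
k = 10.77 N/m
10.77 N/m × (1 N/cm / 100.0 N/m) = 0.1077 N/cm

0.108 N/cm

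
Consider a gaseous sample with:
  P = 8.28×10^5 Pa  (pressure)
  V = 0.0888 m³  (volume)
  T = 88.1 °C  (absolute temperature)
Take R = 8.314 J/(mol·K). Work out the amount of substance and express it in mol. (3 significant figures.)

24.5 mol

Rearranging: n = PV/(RT).
P = 8.28×10^5 Pa; V = 0.0888 m³; T = 88.1 °C = 361.2 K; R = 8.314 J/(mol·K).
n = 24.48 mol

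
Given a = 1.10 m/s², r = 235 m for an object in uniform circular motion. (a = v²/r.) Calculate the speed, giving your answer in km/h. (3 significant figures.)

57.9 km/h

Solving a = v²/r for v: v = √(a·r).
a = 1.10 m/s²; r = 235 m.
v = 16.08 m/s
16.08 m/s × (1 km/h / 0.2778 m/s) = 57.88 km/h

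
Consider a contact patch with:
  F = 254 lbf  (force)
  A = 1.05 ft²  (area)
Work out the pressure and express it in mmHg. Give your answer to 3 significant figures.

Directly: P = F/A.
F = 254 lbf = 1130 N; A = 1.05 ft² = 0.09755 m².
P = 11582 Pa  (the unit combination reduces to kg/(m·s²) = Pa)
11582 Pa × (1 mmHg / 133.3 Pa) = 86.88 mmHg

86.9 mmHg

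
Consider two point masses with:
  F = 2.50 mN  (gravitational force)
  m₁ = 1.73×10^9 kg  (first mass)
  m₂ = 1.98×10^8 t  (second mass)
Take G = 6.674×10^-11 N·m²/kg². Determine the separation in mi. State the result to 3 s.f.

Solving F = G·m₁·m₂/r² for r: r = √(G·m₁m₂/F).
F = 2.50 mN = 0.002500 N; m₁ = 1.73×10^9 kg; m₂ = 1.98×10^8 t = 1.980×10^11 kg; G = 6.674×10^-11 N·m²/kg².
r = 3.024×10^6 m
3.024×10^6 m × (1 mi / 1609 m) = 1879 mi

1880 mi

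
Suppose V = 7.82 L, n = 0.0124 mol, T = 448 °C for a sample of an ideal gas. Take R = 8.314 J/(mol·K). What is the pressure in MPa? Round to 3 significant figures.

From the ideal-gas law: P = nRT/V.
V = 7.82 L = 0.007820 m³; n = 0.0124 mol; T = 448 °C = 721.1 K; R = 8.314 J/(mol·K).
P = 9507 Pa  (the unit combination reduces to kg/(m·s²) = Pa)
9507 Pa × (1 MPa / 1.000×10^6 Pa) = 0.009507 MPa

0.00951 MPa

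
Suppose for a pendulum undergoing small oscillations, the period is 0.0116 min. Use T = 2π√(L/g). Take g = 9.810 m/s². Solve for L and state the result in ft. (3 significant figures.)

0.395 ft

Rearranging: L = g·(T/2π)².
T = 0.0116 min = 0.6960 s; g = 9.810 m/s².
L = 0.1204 m
0.1204 m × (1 ft / 0.3048 m) = 0.3949 ft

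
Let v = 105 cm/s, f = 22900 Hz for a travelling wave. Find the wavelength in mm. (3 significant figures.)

Rearranging v = f·λ for λ: λ = v/f.
v = 105 cm/s = 1.050 m/s; f = 22900 Hz.
λ = 4.585×10^-5 m
4.585×10^-5 m × (1 mm / 0.001000 m) = 0.04585 mm

0.0459 mm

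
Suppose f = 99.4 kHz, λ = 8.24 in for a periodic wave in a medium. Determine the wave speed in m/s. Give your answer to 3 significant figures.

20800 m/s

Directly: v = fλ.
f = 99.4 kHz = 99400 Hz; λ = 8.24 in = 0.2093 m.
v = 20804 m/s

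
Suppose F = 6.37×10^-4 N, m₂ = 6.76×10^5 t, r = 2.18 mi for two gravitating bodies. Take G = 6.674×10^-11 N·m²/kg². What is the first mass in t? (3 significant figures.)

From Newton's law of gravitation: m₁ = F·r²/(G·m₂).
F = 6.37×10^-4 N; m₂ = 6.76×10^5 t = 6.760×10^8 kg; r = 2.18 mi = 3508 m; G = 6.674×10^-11 N·m²/kg².
m₁ = 1.738×10^5 kg
1.738×10^5 kg × (1 t / 1000 kg) = 173.8 t

174 t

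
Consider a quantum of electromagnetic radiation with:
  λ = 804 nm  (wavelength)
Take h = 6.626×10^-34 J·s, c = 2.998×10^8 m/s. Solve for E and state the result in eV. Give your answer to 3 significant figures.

1.54 eV

Directly: E = hc/λ.
λ = 804 nm = 8.040×10^-7 m; h = 6.626×10^-34 J·s; c = 2.998×10^8 m/s.
E = 2.471×10^-19 J
2.471×10^-19 J × (1 eV / 1.602×10^-19 J) = 1.542 eV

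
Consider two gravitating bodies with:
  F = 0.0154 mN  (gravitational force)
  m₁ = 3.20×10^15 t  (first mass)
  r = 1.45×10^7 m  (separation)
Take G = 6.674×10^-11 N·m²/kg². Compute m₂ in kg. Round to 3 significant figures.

15.2 kg

Rearranging F = G·m₁·m₂/r² for m₂: m₂ = F·r²/(G·m₁).
F = 0.0154 mN = 1.540×10^-5 N; m₁ = 3.20×10^15 t = 3.200×10^18 kg; r = 1.45×10^7 m; G = 6.674×10^-11 N·m²/kg².
m₂ = 15.16 kg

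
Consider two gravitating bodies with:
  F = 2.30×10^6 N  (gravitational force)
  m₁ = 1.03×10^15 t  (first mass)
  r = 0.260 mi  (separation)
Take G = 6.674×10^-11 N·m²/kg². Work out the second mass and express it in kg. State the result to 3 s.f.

5860 kg

Solving F = G·m₁·m₂/r² for m₂: m₂ = F·r²/(G·m₁).
F = 2.30×10^6 N; m₁ = 1.03×10^15 t = 1.030×10^18 kg; r = 0.260 mi = 418.4 m; G = 6.674×10^-11 N·m²/kg².
m₂ = 5858 kg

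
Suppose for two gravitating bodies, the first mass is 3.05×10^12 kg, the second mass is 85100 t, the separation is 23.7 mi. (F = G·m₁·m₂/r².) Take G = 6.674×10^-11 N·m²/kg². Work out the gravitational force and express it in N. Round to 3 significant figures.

11.9 N

From Newton's law of gravitation: F = Gm₁m₂/r².
m₁ = 3.05×10^12 kg; m₂ = 85100 t = 8.510×10^7 kg; r = 23.7 mi = 38141 m; G = 6.674×10^-11 N·m²/kg².
F = 11.91 N  (the unit combination reduces to kg·m/s² = N)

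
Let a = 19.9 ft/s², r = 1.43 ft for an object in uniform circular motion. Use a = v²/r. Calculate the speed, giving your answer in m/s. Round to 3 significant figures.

Rearranging: v = √(a·r).
a = 19.9 ft/s² = 6.066 m/s²; r = 1.43 ft = 0.4359 m.
v = 1.626 m/s

1.63 m/s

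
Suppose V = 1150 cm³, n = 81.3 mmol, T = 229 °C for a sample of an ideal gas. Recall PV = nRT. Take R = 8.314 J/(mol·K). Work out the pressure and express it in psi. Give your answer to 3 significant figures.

Directly: P = nRT/V.
V = 1150 cm³ = 0.001150 m³; n = 81.3 mmol = 0.08130 mol; T = 229 °C = 502.1 K; R = 8.314 J/(mol·K).
P = 2.951×10^5 Pa  (the unit combination reduces to kg/(m·s²) = Pa)
2.951×10^5 Pa × (1 psi / 6895 Pa) = 42.81 psi

42.8 psi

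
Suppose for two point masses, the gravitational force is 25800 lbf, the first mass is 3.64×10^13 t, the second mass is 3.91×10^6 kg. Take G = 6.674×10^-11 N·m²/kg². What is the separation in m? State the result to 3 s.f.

9100 m

From Newton's law of gravitation: r = √(G·m₁m₂/F).
F = 25800 lbf = 1.148×10^5 N; m₁ = 3.64×10^13 t = 3.640×10^16 kg; m₂ = 3.91×10^6 kg; G = 6.674×10^-11 N·m²/kg².
r = 9098 m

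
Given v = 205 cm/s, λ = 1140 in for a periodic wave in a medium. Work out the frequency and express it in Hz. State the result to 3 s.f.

Rearranging v = f·λ for f: f = v/λ.
v = 205 cm/s = 2.050 m/s; λ = 1140 in = 28.96 m.
f = 0.07080 Hz

0.0708 Hz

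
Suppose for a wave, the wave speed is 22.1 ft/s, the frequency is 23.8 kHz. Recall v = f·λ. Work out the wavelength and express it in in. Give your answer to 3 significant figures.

Rearranging v = f·λ for λ: λ = v/f.
v = 22.1 ft/s = 6.736 m/s; f = 23.8 kHz = 23800 Hz.
λ = 2.830×10^-4 m
2.830×10^-4 m × (1 in / 0.02540 m) = 0.01114 in

0.0111 in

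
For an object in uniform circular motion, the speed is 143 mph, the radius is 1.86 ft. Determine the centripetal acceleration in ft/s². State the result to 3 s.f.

23600 ft/s²

Directly: a = v²/r.
v = 143 mph = 63.93 m/s; r = 1.86 ft = 0.5669 m.
a = 7208 m/s²
7208 m/s² × (1 ft/s² / 0.3048 m/s²) = 23650 ft/s²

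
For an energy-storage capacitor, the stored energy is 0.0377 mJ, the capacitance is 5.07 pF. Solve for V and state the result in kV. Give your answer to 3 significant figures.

3.86 kV

Rearranging E = ½C·V² for V: V = √(2E/C).
E = 0.0377 mJ = 3.770×10^-5 J; C = 5.07 pF = 5.070×10^-12 F.
V = 3856 V
3856 V × (1 kV / 1000 V) = 3.856 kV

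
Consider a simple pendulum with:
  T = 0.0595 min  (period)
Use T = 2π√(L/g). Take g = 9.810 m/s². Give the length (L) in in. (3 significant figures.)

Rearranging T = 2π√(L/g) for L: L = g·(T/2π)².
T = 0.0595 min = 3.570 s; g = 9.810 m/s².
L = 3.167 m
3.167 m × (1 in / 0.02540 m) = 124.7 in

125 in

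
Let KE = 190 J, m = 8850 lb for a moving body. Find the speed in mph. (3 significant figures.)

Rearranging KE = ½mv² for v: v = √(2·KE/m).
KE = 190 J; m = 8850 lb = 4014 kg.
v = 0.3077 m/s
0.3077 m/s × (1 mph / 0.4470 m/s) = 0.6882 mph

0.688 mph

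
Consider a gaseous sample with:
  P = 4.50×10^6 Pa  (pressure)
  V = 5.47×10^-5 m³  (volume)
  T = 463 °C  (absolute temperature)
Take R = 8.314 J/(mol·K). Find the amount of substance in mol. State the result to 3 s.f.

0.0402 mol

Solving PV = nRT for n: n = PV/(RT).
P = 4.50×10^6 Pa; V = 5.47×10^-5 m³; T = 463 °C = 736.1 K; R = 8.314 J/(mol·K).
n = 0.04022 mol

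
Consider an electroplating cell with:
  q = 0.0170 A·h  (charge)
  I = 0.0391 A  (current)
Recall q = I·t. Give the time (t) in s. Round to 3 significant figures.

Rearranging q = I·t for t: t = q/I.
q = 0.0170 A·h = 61.20 C; I = 0.0391 A.
t = 1565 s

1570 s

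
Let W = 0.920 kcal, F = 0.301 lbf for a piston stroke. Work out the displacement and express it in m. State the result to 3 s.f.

2870 m

Solving W = F·d for d: d = W/F.
W = 0.920 kcal = 3849 J; F = 0.301 lbf = 1.339 N.
d = 2875 m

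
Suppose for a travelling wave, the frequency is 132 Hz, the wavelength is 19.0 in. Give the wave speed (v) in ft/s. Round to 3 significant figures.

v is given directly by: v = fλ.
f = 132 Hz; λ = 19.0 in = 0.4826 m.
v = 63.70 m/s
63.70 m/s × (1 ft/s / 0.3048 m/s) = 209.0 ft/s

209 ft/s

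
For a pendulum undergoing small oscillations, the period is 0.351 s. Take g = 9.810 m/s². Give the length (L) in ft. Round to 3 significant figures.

0.100 ft

Rearranging T = 2π√(L/g) for L: L = g·(T/2π)².
T = 0.351 s; g = 9.810 m/s².
L = 0.03061 m
0.03061 m × (1 ft / 0.3048 m) = 0.1004 ft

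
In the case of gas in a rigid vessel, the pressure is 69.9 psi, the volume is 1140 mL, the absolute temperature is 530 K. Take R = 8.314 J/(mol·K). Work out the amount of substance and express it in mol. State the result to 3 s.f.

Rearranging PV = nRT for n: n = PV/(RT).
P = 69.9 psi = 4.819×10^5 Pa; V = 1140 mL = 0.001140 m³; T = 530 K; R = 8.314 J/(mol·K).
n = 0.1247 mol

0.125 mol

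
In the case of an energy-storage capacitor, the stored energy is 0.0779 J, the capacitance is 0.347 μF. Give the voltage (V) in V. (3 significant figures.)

670 V

Solving E = ½C·V² for V: V = √(2E/C).
E = 0.0779 J; C = 0.347 μF = 3.470×10^-7 F.
V = 670.1 V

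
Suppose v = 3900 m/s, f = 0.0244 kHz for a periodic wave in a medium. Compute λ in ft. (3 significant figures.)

524 ft

Rearranging v = f·λ for λ: λ = v/f.
v = 3900 m/s; f = 0.0244 kHz = 24.40 Hz.
λ = 159.8 m
159.8 m × (1 ft / 0.3048 m) = 524.4 ft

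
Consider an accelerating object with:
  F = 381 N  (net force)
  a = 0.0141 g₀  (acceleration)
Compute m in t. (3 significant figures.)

2.76 t

From Newton's second law: m = F/a.
F = 381 N; a = 0.0141 g₀ = 0.1383 m/s².
m = 2755 kg
2755 kg × (1 t / 1000 kg) = 2.755 t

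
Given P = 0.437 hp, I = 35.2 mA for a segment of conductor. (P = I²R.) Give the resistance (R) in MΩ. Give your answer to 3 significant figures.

Rearranging P = I²R for R: R = P/I².
P = 0.437 hp = 325.9 W; I = 35.2 mA = 0.03520 A.
R = 2.630×10^5 Ω
2.630×10^5 Ω × (1 MΩ / 1.000×10^6 Ω) = 0.2630 MΩ

0.263 MΩ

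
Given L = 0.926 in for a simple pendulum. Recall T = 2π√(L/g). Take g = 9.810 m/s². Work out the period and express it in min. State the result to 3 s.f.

0.00513 min

Directly: T = 2π√(L/g).
L = 0.926 in = 0.02352 m; g = 9.810 m/s².
T = 0.3077 s
0.3077 s × (1 min / 60.00 s) = 0.005128 min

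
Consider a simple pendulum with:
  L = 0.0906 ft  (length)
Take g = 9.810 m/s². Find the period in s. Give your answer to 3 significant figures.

T is given directly by: T = 2π√(L/g).
L = 0.0906 ft = 0.02761 m; g = 9.810 m/s².
T = 0.3334 s

0.333 s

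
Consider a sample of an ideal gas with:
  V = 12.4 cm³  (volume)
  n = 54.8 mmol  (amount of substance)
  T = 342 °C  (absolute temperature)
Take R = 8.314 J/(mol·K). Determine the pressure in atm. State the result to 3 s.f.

Directly: P = nRT/V.
V = 12.4 cm³ = 1.240×10^-5 m³; n = 54.8 mmol = 0.05480 mol; T = 342 °C = 615.1 K; R = 8.314 J/(mol·K).
P = 2.260×10^7 Pa
2.260×10^7 Pa × (1 atm / 1.013×10^5 Pa) = 223.1 atm

223 atm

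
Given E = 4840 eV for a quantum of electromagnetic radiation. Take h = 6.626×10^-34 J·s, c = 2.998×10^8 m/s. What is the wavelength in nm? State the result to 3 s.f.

Rearranging: λ = hc/E.
E = 4840 eV = 7.755×10^-16 J; h = 6.626×10^-34 J·s; c = 2.998×10^8 m/s.
λ = 2.562×10^-10 m
2.562×10^-10 m × (1 nm / 1.000×10^-9 m) = 0.2562 nm

0.256 nm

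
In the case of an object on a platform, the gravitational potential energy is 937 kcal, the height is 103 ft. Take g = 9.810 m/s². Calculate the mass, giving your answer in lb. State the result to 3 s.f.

28100 lb

Rearranging: m = PE/(g·h).
PE = 937 kcal = 3.920×10^6 J; h = 103 ft = 31.39 m; g = 9.810 m/s².
m = 12729 kg
12729 kg × (1 lb / 0.4536 kg) = 28064 lb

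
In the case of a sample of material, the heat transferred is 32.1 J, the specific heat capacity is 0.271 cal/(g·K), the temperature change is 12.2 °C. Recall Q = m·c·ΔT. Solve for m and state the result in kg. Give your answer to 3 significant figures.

0.00232 kg

Rearranging Q = m·c·ΔT for m: m = Q/(c·ΔT).
Q = 32.1 J; c = 0.271 cal/(g·K) = 1134 J/(kg·K); ΔT = 12.2 °C = 12.20 K.
m = 0.002321 kg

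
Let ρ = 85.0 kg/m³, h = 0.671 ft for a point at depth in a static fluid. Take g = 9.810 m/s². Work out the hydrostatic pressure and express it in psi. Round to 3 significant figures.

0.0247 psi

Directly: P = ρgh.
ρ = 85.0 kg/m³; h = 0.671 ft = 0.2045 m; g = 9.810 m/s².
P = 170.5 Pa
170.5 Pa × (1 psi / 6895 Pa) = 0.02473 psi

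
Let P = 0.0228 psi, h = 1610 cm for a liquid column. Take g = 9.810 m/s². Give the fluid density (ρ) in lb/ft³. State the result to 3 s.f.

Rearranging: ρ = P/(g·h).
P = 0.0228 psi = 157.2 Pa; h = 1610 cm = 16.10 m; g = 9.810 m/s².
ρ = 0.9953 kg/m³
0.9953 kg/m³ × (1 lb/ft³ / 16.02 kg/m³) = 0.06214 lb/ft³

0.0621 lb/ft³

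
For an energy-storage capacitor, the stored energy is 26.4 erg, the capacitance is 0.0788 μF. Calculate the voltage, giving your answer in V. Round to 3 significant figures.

8.19 V

Solving E = ½C·V² for V: V = √(2E/C).
E = 26.4 erg = 2.640×10^-6 J; C = 0.0788 μF = 7.880×10^-8 F.
V = 8.186 V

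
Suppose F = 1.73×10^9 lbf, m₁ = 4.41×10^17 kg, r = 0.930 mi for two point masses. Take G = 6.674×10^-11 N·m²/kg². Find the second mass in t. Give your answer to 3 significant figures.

Rearranging F = G·m₁·m₂/r² for m₂: m₂ = F·r²/(G·m₁).
F = 1.73×10^9 lbf = 7.695×10^9 N; m₁ = 4.41×10^17 kg; r = 0.930 mi = 1497 m; G = 6.674×10^-11 N·m²/kg².
m₂ = 5.857×10^8 kg
5.857×10^8 kg × (1 t / 1000 kg) = 5.857×10^5 t

5.86×10^5 t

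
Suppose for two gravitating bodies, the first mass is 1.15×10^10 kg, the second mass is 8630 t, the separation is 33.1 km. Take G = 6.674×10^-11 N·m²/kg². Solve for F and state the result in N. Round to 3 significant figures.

0.00605 N

From Newton's law of gravitation: F = Gm₁m₂/r².
m₁ = 1.15×10^10 kg; m₂ = 8630 t = 8.630×10^6 kg; r = 33.1 km = 33100 m; G = 6.674×10^-11 N·m²/kg².
F = 0.006046 N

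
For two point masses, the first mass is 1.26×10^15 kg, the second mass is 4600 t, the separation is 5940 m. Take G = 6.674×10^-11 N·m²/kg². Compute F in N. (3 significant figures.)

11000 N

From Newton's law of gravitation: F = Gm₁m₂/r².
m₁ = 1.26×10^15 kg; m₂ = 4600 t = 4.600×10^6 kg; r = 5940 m; G = 6.674×10^-11 N·m²/kg².
F = 10963 N  (the unit combination reduces to kg·m/s² = N)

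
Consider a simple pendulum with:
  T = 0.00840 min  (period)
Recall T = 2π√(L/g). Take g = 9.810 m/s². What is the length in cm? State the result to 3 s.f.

6.31 cm

Rearranging T = 2π√(L/g) for L: L = g·(T/2π)².
T = 0.00840 min = 0.5040 s; g = 9.810 m/s².
L = 0.06312 m
0.06312 m × (1 cm / 0.01000 m) = 6.312 cm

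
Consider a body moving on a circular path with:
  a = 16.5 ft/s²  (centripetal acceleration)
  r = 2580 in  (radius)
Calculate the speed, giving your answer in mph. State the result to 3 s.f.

Solving a = v²/r for v: v = √(a·r).
a = 16.5 ft/s² = 5.029 m/s²; r = 2580 in = 65.53 m.
v = 18.15 m/s
18.15 m/s × (1 mph / 0.4470 m/s) = 40.61 mph

40.6 mph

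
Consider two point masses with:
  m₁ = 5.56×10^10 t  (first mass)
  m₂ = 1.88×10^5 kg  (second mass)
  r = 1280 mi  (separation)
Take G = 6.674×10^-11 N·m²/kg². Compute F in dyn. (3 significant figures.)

From Newton's law of gravitation: F = Gm₁m₂/r².
m₁ = 5.56×10^10 t = 5.560×10^13 kg; m₂ = 1.88×10^5 kg; r = 1280 mi = 2.060×10^6 m; G = 6.674×10^-11 N·m²/kg².
F = 1.644×10^-4 N  (the unit combination reduces to kg·m/s² = N)
1.644×10^-4 N × (1 dyn / 1.000×10^-5 N) = 16.44 dyn

16.4 dyn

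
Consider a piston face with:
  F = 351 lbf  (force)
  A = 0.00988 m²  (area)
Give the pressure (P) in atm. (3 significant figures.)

Directly: P = F/A.
F = 351 lbf = 1561 N; A = 0.00988 m².
P = 1.580×10^5 Pa
1.580×10^5 Pa × (1 atm / 1.013×10^5 Pa) = 1.560 atm

1.56 atm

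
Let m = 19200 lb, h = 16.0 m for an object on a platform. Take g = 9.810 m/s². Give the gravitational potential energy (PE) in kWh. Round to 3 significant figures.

Directly: PE = mgh.
m = 19200 lb = 8709 kg; h = 16.0 m; g = 9.810 m/s².
PE = 1.367×10^6 J
1.367×10^6 J × (1 kWh / 3.600×10^6 J) = 0.3797 kWh

0.380 kWh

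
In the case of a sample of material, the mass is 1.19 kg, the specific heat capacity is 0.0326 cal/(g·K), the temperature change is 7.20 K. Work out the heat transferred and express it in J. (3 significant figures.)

1170 J

Directly: Q = mcΔT.
m = 1.19 kg; c = 0.0326 cal/(g·K) = 136.4 J/(kg·K); ΔT = 7.20 K.
Q = 1169 J  (the unit combination reduces to kg·m²/s² = J)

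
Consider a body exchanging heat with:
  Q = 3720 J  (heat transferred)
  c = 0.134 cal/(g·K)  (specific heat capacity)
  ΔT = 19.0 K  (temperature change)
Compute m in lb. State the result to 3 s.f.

Solving Q = m·c·ΔT for m: m = Q/(c·ΔT).
Q = 3720 J; c = 0.134 cal/(g·K) = 560.7 J/(kg·K); ΔT = 19.0 K.
m = 0.3492 kg
0.3492 kg × (1 lb / 0.4536 kg) = 0.7699 lb

0.770 lb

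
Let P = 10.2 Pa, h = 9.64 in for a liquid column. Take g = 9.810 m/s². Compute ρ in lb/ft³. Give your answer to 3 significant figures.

0.265 lb/ft³

Rearranging P = ρ·g·h for ρ: ρ = P/(g·h).
P = 10.2 Pa; h = 9.64 in = 0.2449 m; g = 9.810 m/s².
ρ = 4.246 kg/m³
4.246 kg/m³ × (1 lb/ft³ / 16.02 kg/m³) = 0.2651 lb/ft³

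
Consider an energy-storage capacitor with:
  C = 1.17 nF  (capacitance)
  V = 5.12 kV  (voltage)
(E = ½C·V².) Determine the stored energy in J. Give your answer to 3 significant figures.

Directly: E = ½CV².
C = 1.17 nF = 1.170×10^-9 F; V = 5.12 kV = 5120 V.
E = 0.01534 J

0.0153 J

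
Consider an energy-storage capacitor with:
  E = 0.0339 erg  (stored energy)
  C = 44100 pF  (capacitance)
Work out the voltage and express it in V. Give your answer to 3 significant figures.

0.392 V

Rearranging E = ½C·V² for V: V = √(2E/C).
E = 0.0339 erg = 3.390×10^-9 J; C = 44100 pF = 4.410×10^-8 F.
V = 0.3921 V  (the unit combination reduces to kg·m²/(A·s³) = V)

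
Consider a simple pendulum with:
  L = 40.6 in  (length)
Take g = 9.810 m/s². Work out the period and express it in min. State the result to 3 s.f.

Directly: T = 2π√(L/g).
L = 40.6 in = 1.031 m; g = 9.810 m/s².
T = 2.037 s
2.037 s × (1 min / 60.00 s) = 0.03395 min

0.0340 min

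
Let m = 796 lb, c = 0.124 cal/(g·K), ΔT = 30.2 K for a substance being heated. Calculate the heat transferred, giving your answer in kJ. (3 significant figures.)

5660 kJ

Directly: Q = mcΔT.
m = 796 lb = 361.1 kg; c = 0.124 cal/(g·K) = 518.8 J/(kg·K); ΔT = 30.2 K.
Q = 5.657×10^6 J
5.657×10^6 J × (1 kJ / 1000 J) = 5657 kJ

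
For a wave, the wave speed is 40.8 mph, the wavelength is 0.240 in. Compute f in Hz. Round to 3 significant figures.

Solving v = f·λ for f: f = v/λ.
v = 40.8 mph = 18.24 m/s; λ = 0.240 in = 0.006096 m.
f = 2992 Hz

2990 Hz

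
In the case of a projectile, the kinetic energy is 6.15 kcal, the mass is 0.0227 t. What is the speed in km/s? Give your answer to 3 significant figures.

Rearranging KE = ½mv² for v: v = √(2·KE/m).
KE = 6.15 kcal = 25732 J; m = 0.0227 t = 22.70 kg.
v = 47.61 m/s
47.61 m/s × (1 km/s / 1000 m/s) = 0.04761 km/s

0.0476 km/s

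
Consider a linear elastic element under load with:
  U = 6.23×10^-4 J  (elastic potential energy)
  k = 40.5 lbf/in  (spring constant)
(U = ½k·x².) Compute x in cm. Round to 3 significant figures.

0.0419 cm

Solving U = ½k·x² for x: x = √(2U/k).
U = 6.23×10^-4 J; k = 40.5 lbf/in = 7093 N/m.
x = 4.191×10^-4 m
4.191×10^-4 m × (1 cm / 0.01000 m) = 0.04191 cm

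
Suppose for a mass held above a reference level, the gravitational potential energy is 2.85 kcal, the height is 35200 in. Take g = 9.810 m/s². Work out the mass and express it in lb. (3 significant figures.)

3.00 lb

Rearranging: m = PE/(g·h).
PE = 2.85 kcal = 11924 J; h = 35200 in = 894.1 m; g = 9.810 m/s².
m = 1.360 kg
1.360 kg × (1 lb / 0.4536 kg) = 2.997 lb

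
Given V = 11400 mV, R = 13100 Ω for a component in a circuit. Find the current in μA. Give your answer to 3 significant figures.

Rearranging V = I·R for I: I = V/R.
V = 11400 mV = 11.40 V; R = 13100 Ω.
I = 8.702×10^-4 A
8.702×10^-4 A × (1 μA / 1.000×10^-6 A) = 870.2 μA

870 μA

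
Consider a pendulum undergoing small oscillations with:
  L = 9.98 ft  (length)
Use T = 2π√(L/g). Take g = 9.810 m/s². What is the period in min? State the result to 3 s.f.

Directly: T = 2π√(L/g).
L = 9.98 ft = 3.042 m; g = 9.810 m/s².
T = 3.499 s
3.499 s × (1 min / 60.00 s) = 0.05831 min

0.0583 min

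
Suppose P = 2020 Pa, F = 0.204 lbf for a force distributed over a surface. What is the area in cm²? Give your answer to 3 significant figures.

4.49 cm²

Rearranging P = F/A for A: A = F/P.
P = 2020 Pa; F = 0.204 lbf = 0.9074 N.
A = 4.492×10^-4 m²
4.492×10^-4 m² × (1 cm² / 1.000×10^-4 m²) = 4.492 cm²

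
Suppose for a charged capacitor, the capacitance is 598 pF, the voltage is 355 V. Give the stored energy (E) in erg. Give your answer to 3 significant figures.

E is given directly by: E = ½CV².
C = 598 pF = 5.980×10^-10 F; V = 355 V.
E = 3.768×10^-5 J
3.768×10^-5 J × (1 erg / 1.000×10^-7 J) = 376.8 erg

377 erg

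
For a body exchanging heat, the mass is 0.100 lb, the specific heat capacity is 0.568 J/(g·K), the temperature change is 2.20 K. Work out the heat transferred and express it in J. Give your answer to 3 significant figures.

Q is given directly by: Q = mcΔT.
m = 0.100 lb = 0.04536 kg; c = 0.568 J/(g·K) = 568.0 J/(kg·K); ΔT = 2.20 K.
Q = 56.68 J

56.7 J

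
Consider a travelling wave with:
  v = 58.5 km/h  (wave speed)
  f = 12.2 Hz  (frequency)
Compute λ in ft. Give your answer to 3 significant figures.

Rearranging: λ = v/f.
v = 58.5 km/h = 16.25 m/s; f = 12.2 Hz.
λ = 1.332 m
1.332 m × (1 ft / 0.3048 m) = 4.370 ft

4.37 ft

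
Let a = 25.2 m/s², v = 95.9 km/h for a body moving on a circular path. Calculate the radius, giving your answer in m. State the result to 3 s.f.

28.2 m

Rearranging: r = v²/a.
a = 25.2 m/s²; v = 95.9 km/h = 26.64 m/s.
r = 28.16 m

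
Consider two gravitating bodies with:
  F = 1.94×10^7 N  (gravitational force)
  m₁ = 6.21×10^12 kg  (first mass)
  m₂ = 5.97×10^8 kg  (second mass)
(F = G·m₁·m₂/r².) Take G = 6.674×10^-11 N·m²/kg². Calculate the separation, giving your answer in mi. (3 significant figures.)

Rearranging F = G·m₁·m₂/r² for r: r = √(G·m₁m₂/F).
F = 1.94×10^7 N; m₁ = 6.21×10^12 kg; m₂ = 5.97×10^8 kg; G = 6.674×10^-11 N·m²/kg².
r = 112.9 m
112.9 m × (1 mi / 1609 m) = 0.07017 mi

0.0702 mi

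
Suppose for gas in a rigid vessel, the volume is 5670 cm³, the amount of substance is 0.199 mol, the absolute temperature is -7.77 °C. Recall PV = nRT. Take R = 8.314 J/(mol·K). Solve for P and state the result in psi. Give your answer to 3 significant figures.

11.2 psi

Directly: P = nRT/V.
V = 5670 cm³ = 0.005670 m³; n = 0.199 mol; T = -7.77 °C = 265.4 K; R = 8.314 J/(mol·K).
P = 77437 Pa
77437 Pa × (1 psi / 6895 Pa) = 11.23 psi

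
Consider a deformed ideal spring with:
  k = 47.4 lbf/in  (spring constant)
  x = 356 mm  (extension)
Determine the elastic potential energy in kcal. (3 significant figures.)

0.126 kcal

U is given directly by: U = ½kx².
k = 47.4 lbf/in = 8301 N/m; x = 356 mm = 0.3560 m.
U = 526.0 J
526.0 J × (1 kcal / 4184 J) = 0.1257 kcal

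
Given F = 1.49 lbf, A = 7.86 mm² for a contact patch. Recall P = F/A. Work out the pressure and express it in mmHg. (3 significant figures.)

Directly: P = F/A.
F = 1.49 lbf = 6.628 N; A = 7.86 mm² = 7.860×10^-6 m².
P = 8.432×10^5 Pa  (the unit combination reduces to kg/(m·s²) = Pa)
8.432×10^5 Pa × (1 mmHg / 133.3 Pa) = 6325 mmHg

6320 mmHg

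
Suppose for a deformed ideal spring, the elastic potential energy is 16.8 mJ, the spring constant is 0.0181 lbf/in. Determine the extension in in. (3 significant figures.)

Solving U = ½k·x² for x: x = √(2U/k).
U = 16.8 mJ = 0.01680 J; k = 0.0181 lbf/in = 3.170 N/m.
x = 0.1030 m
0.1030 m × (1 in / 0.02540 m) = 4.053 in

4.05 in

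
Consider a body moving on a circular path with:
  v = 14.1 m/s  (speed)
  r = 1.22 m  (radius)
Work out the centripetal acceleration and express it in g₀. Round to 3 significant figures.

Directly: a = v²/r.
v = 14.1 m/s; r = 1.22 m.
a = 163.0 m/s²
163.0 m/s² × (1 g₀ / 9.807 m/s²) = 16.62 g₀

16.6 g₀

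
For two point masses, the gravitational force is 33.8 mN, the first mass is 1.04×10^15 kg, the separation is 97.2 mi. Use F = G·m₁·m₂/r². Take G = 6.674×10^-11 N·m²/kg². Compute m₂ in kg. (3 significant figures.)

11900 kg

From Newton's law of gravitation: m₂ = F·r²/(G·m₁).
F = 33.8 mN = 0.03380 N; m₁ = 1.04×10^15 kg; r = 97.2 mi = 1.564×10^5 m; G = 6.674×10^-11 N·m²/kg².
m₂ = 11916 kg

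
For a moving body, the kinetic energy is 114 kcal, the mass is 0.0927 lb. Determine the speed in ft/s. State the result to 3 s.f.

15600 ft/s

Solving KE = ½mv² for v: v = √(2·KE/m).
KE = 114 kcal = 4.770×10^5 J; m = 0.0927 lb = 0.04205 kg.
v = 4763 m/s
4763 m/s × (1 ft/s / 0.3048 m/s) = 15627 ft/s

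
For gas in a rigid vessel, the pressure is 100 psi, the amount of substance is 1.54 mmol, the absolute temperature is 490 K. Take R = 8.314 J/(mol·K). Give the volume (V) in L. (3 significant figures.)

From the ideal-gas law: V = nRT/P.
P = 100 psi = 6.895×10^5 Pa; n = 1.54 mmol = 0.001540 mol; T = 490 K; R = 8.314 J/(mol·K).
V = 9.099×10^-6 m³
9.099×10^-6 m³ × (1 L / 0.001000 m³) = 0.009099 L

0.00910 L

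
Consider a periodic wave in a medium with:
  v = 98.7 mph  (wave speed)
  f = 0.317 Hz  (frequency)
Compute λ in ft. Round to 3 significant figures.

457 ft

Rearranging: λ = v/f.
v = 98.7 mph = 44.12 m/s; f = 0.317 Hz.
λ = 139.2 m
139.2 m × (1 ft / 0.3048 m) = 456.7 ft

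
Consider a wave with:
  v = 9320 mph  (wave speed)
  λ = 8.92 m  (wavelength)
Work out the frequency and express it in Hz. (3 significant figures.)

Solving v = f·λ for f: f = v/λ.
v = 9320 mph = 4166 m/s; λ = 8.92 m.
f = 467.1 Hz

467 Hz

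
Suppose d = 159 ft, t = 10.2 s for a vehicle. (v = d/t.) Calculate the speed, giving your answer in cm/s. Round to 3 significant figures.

475 cm/s

Directly: v = d/t.
d = 159 ft = 48.46 m; t = 10.2 s.
v = 4.751 m/s
4.751 m/s × (1 cm/s / 0.01000 m/s) = 475.1 cm/s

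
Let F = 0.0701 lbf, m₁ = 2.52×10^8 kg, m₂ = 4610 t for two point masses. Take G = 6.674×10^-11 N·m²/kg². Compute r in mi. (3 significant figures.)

0.310 mi

From Newton's law of gravitation: r = √(G·m₁m₂/F).
F = 0.0701 lbf = 0.3118 N; m₁ = 2.52×10^8 kg; m₂ = 4610 t = 4.610×10^6 kg; G = 6.674×10^-11 N·m²/kg².
r = 498.6 m
498.6 m × (1 mi / 1609 m) = 0.3098 mi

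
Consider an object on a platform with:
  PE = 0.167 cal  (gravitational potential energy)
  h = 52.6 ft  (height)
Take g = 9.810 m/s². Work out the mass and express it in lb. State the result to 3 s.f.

Solving PE = m·g·h for m: m = PE/(g·h).
PE = 0.167 cal = 0.6987 J; h = 52.6 ft = 16.03 m; g = 9.810 m/s².
m = 0.004443 kg
0.004443 kg × (1 lb / 0.4536 kg) = 0.009794 lb

0.00979 lb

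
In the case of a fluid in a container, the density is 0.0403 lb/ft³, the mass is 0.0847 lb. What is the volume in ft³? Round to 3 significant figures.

2.10 ft³

Rearranging: V = m/ρ.
ρ = 0.0403 lb/ft³ = 0.6455 kg/m³; m = 0.0847 lb = 0.03842 kg.
V = 0.05951 m³
0.05951 m³ × (1 ft³ / 0.02832 m³) = 2.102 ft³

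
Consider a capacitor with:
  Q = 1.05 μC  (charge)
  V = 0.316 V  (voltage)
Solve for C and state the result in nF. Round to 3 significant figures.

Directly: C = Q/V.
Q = 1.05 μC = 1.050×10^-6 C; V = 0.316 V.
C = 3.323×10^-6 F
3.323×10^-6 F × (1 nF / 1.000×10^-9 F) = 3323 nF

3320 nF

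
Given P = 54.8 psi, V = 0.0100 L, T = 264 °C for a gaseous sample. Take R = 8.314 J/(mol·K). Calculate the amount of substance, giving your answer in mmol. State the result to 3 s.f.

From the ideal-gas law: n = PV/(RT).
P = 54.8 psi = 3.778×10^5 Pa; V = 0.0100 L = 1.000×10^-5 m³; T = 264 °C = 537.1 K; R = 8.314 J/(mol·K).
n = 8.460×10^-4 mol
8.460×10^-4 mol × (1 mmol / 0.001000 mol) = 0.8460 mmol

0.846 mmol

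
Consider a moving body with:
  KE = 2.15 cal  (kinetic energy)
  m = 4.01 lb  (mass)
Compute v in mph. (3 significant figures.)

Rearranging KE = ½mv² for v: v = √(2·KE/m).
KE = 2.15 cal = 8.996 J; m = 4.01 lb = 1.819 kg.
v = 3.145 m/s
3.145 m/s × (1 mph / 0.4470 m/s) = 7.035 mph

7.04 mph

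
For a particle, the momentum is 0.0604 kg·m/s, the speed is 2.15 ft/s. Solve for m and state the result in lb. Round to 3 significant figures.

Rearranging: m = p/v.
p = 0.0604 kg·m/s; v = 2.15 ft/s = 0.6553 m/s.
m = 0.09217 kg
0.09217 kg × (1 lb / 0.4536 kg) = 0.2032 lb

0.203 lb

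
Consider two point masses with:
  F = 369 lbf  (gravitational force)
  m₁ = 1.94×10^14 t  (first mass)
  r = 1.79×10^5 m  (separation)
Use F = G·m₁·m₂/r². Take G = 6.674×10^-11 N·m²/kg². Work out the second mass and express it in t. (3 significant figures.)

4060 t

Rearranging F = G·m₁·m₂/r² for m₂: m₂ = F·r²/(G·m₁).
F = 369 lbf = 1641 N; m₁ = 1.94×10^14 t = 1.940×10^17 kg; r = 1.79×10^5 m; G = 6.674×10^-11 N·m²/kg².
m₂ = 4.062×10^6 kg
4.062×10^6 kg × (1 t / 1000 kg) = 4062 t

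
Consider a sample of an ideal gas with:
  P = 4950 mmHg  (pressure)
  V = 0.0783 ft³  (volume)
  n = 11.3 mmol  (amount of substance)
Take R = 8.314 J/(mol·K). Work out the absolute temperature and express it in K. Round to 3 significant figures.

From the ideal-gas law: T = PV/(nR).
P = 4950 mmHg = 6.599×10^5 Pa; V = 0.0783 ft³ = 0.002217 m³; n = 11.3 mmol = 0.01130 mol; R = 8.314 J/(mol·K).
T = 15575 K

15600 K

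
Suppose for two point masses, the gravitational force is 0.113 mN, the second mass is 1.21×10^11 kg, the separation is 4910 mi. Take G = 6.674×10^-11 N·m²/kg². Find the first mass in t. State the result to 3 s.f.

8.74×10^5 t

Solving F = G·m₁·m₂/r² for m₁: m₁ = F·r²/(G·m₂).
F = 0.113 mN = 1.130×10^-4 N; m₂ = 1.21×10^11 kg; r = 4910 mi = 7.902×10^6 m; G = 6.674×10^-11 N·m²/kg².
m₁ = 8.737×10^8 kg
8.737×10^8 kg × (1 t / 1000 kg) = 8.737×10^5 t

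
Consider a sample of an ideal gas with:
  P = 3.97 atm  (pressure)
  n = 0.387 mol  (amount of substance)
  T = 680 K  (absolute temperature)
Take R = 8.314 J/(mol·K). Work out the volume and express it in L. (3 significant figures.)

5.44 L

Solving PV = nRT for V: V = nRT/P.
P = 3.97 atm = 4.023×10^5 Pa; n = 0.387 mol; T = 680 K; R = 8.314 J/(mol·K).
V = 0.005439 m³
0.005439 m³ × (1 L / 0.001000 m³) = 5.439 L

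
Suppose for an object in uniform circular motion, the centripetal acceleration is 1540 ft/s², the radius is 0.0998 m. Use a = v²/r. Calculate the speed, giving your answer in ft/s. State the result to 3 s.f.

22.5 ft/s

Rearranging a = v²/r for v: v = √(a·r).
a = 1540 ft/s² = 469.4 m/s²; r = 0.0998 m.
v = 6.844 m/s
6.844 m/s × (1 ft/s / 0.3048 m/s) = 22.46 ft/s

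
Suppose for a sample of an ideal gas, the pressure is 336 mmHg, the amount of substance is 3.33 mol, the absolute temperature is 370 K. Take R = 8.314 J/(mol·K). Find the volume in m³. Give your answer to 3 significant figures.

Rearranging: V = nRT/P.
P = 336 mmHg = 44796 Pa; n = 3.33 mol; T = 370 K; R = 8.314 J/(mol·K).
V = 0.2287 m³

0.229 m³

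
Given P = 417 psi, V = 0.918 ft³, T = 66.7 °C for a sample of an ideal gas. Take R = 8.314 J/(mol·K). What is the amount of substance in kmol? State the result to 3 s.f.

0.0265 kmol

Rearranging: n = PV/(RT).
P = 417 psi = 2.875×10^6 Pa; V = 0.918 ft³ = 0.02599 m³; T = 66.7 °C = 339.8 K; R = 8.314 J/(mol·K).
n = 26.45 mol
26.45 mol × (1 kmol / 1000 mol) = 0.02645 kmol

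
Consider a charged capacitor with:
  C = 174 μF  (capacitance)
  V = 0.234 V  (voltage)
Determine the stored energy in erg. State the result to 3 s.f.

47.6 erg

E is given directly by: E = ½CV².
C = 174 μF = 1.740×10^-4 F; V = 0.234 V.
E = 4.764×10^-6 J  (the unit combination reduces to kg·m²/s² = J)
4.764×10^-6 J × (1 erg / 1.000×10^-7 J) = 47.64 erg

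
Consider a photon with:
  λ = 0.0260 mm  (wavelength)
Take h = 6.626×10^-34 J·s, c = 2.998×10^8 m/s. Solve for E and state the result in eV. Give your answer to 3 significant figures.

Directly: E = hc/λ.
λ = 0.0260 mm = 2.600×10^-5 m; h = 6.626×10^-34 J·s; c = 2.998×10^8 m/s.
E = 7.640×10^-21 J
7.640×10^-21 J × (1 eV / 1.602×10^-19 J) = 0.04769 eV

0.0477 eV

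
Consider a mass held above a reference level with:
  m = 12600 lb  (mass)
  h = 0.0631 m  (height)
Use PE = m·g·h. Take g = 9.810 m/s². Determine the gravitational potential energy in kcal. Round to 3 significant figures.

Directly: PE = mgh.
m = 12600 lb = 5715 kg; h = 0.0631 m; g = 9.810 m/s².
PE = 3538 J  (the unit combination reduces to kg·m²/s² = J)
3538 J × (1 kcal / 4184 J) = 0.8456 kcal

0.846 kcal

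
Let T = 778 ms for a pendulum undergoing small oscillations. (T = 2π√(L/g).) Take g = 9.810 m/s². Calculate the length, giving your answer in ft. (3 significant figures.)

Solving T = 2π√(L/g) for L: L = g·(T/2π)².
T = 778 ms = 0.7780 s; g = 9.810 m/s².
L = 0.1504 m
0.1504 m × (1 ft / 0.3048 m) = 0.4935 ft

0.493 ft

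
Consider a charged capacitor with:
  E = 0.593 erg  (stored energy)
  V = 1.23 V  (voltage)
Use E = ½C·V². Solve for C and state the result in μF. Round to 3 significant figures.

0.0784 μF

Rearranging: C = 2E/V².
E = 0.593 erg = 5.930×10^-8 J; V = 1.23 V.
C = 7.839×10^-8 F
7.839×10^-8 F × (1 μF / 1.000×10^-6 F) = 0.07839 μF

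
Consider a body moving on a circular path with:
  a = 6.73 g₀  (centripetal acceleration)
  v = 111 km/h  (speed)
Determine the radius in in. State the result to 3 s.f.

567 in

Rearranging a = v²/r for r: r = v²/a.
a = 6.73 g₀ = 66.00 m/s²; v = 111 km/h = 30.83 m/s.
r = 14.40 m
14.40 m × (1 in / 0.02540 m) = 567.1 in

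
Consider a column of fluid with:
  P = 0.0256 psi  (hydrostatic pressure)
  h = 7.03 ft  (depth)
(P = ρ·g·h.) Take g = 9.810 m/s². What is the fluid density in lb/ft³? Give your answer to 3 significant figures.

0.524 lb/ft³

Rearranging: ρ = P/(g·h).
P = 0.0256 psi = 176.5 Pa; h = 7.03 ft = 2.143 m; g = 9.810 m/s².
ρ = 8.397 kg/m³
8.397 kg/m³ × (1 lb/ft³ / 16.02 kg/m³) = 0.5242 lb/ft³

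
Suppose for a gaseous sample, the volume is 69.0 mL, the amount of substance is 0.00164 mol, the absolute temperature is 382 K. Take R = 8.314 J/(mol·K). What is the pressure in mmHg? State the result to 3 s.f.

566 mmHg

From the ideal-gas law: P = nRT/V.
V = 69.0 mL = 6.900×10^-5 m³; n = 0.00164 mol; T = 382 K; R = 8.314 J/(mol·K).
P = 75486 Pa
75486 Pa × (1 mmHg / 133.3 Pa) = 566.2 mmHg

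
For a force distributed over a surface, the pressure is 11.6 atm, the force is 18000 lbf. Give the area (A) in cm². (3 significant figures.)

Rearranging P = F/A for A: A = F/P.
P = 11.6 atm = 1.175×10^6 Pa; F = 18000 lbf = 80068 N.
A = 0.06812 m²
0.06812 m² × (1 cm² / 1.000×10^-4 m²) = 681.2 cm²

681 cm²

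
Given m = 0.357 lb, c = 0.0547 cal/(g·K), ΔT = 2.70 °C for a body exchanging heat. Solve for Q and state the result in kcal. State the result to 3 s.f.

Q is given directly by: Q = mcΔT.
m = 0.357 lb = 0.1619 kg; c = 0.0547 cal/(g·K) = 228.9 J/(kg·K); ΔT = 2.70 °C = 2.700 K.
Q = 100.1 J  (the unit combination reduces to kg·m²/s² = J)
100.1 J × (1 kcal / 4184 J) = 0.02392 kcal

0.0239 kcal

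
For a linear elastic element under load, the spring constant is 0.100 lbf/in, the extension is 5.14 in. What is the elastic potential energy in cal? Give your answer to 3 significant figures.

0.0357 cal

U is given directly by: U = ½kx².
k = 0.100 lbf/in = 17.51 N/m; x = 5.14 in = 0.1306 m.
U = 0.1493 J
0.1493 J × (1 cal / 4.184 J) = 0.03567 cal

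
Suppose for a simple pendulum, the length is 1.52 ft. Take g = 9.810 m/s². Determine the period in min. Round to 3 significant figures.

T is given directly by: T = 2π√(L/g).
L = 1.52 ft = 0.4633 m; g = 9.810 m/s².
T = 1.365 s
1.365 s × (1 min / 60.00 s) = 0.02276 min

0.0228 min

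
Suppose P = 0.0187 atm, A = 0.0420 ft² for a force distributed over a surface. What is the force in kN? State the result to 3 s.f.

0.00739 kN

Rearranging P = F/A for F: F = P·A.
P = 0.0187 atm = 1895 Pa; A = 0.0420 ft² = 0.003902 m².
F = 7.393 N
7.393 N × (1 kN / 1000 N) = 0.007393 kN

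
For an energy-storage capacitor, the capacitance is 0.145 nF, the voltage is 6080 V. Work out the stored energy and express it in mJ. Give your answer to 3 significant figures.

2.68 mJ

E is given directly by: E = ½CV².
C = 0.145 nF = 1.450×10^-10 F; V = 6080 V.
E = 0.002680 J
0.002680 J × (1 mJ / 0.001000 J) = 2.680 mJ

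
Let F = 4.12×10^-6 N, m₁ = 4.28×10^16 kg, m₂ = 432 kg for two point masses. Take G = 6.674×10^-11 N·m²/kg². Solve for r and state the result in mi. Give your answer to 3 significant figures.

Solving F = G·m₁·m₂/r² for r: r = √(G·m₁m₂/F).
F = 4.12×10^-6 N; m₁ = 4.28×10^16 kg; m₂ = 432 kg; G = 6.674×10^-11 N·m²/kg².
r = 1.731×10^7 m
1.731×10^7 m × (1 mi / 1609 m) = 10754 mi

10800 mi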